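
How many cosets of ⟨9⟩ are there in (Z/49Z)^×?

The order of 9 must divide φ(49) = φ(7^2) = 7·(7−1) = 42 = 2 · 3 · 7.
Divisors of 42: 1, 2, 3, 6, 7, 14, 21, 42.
Check 9^d mod 49 for each divisor in increasing order:
9^1 ≡ 9 (mod 49)
9^2 ≡ 32 (mod 49)
9^3 ≡ 43 (mod 49)
9^6 ≡ 36 (mod 49)
9^7 ≡ 30 (mod 49)
9^14 ≡ 18 (mod 49)
9^21 ≡ 1 (mod 49) ✓
So ord_49(9) = 21, hence |⟨9⟩| = 21.
[(Z/49Z)^× : ⟨9⟩] = 42/21 = 2.

2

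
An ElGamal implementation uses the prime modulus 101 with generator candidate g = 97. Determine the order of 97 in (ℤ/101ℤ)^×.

25

Since 97 ∈ (Z/101Z)^×, its order divides φ(101) = 101 − 1 = 100 = 2^2 · 5^2.
Divisors of 100: 1, 2, 4, 5, 10, 20, 25, 50, 100.
Test each divisor d:
97^1 ≡ 97 (mod 101)
97^2 ≡ 16 (mod 101)
97^4 ≡ 54 (mod 101)
97^5 ≡ 87 (mod 101)
97^10 ≡ 95 (mod 101)
97^20 ≡ 36 (mod 101)
97^25 ≡ 1 (mod 101) ✓
The smallest such exponent is 25, so the order of 97 is 25.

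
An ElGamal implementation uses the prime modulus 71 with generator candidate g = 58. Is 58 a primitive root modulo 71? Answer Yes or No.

No

φ(71) = 71 − 1 = 70 = 2 · 5 · 7.
Test 58^(70/q) mod 71 for each prime factor q of 70:
58^35 ≡ 1 (mod 71)  [q = 2: ≡ 1 ✗]
58^14 ≡ 25 (mod 71)  [q = 5: ≢ 1 ✓]
58^10 ≡ 20 (mod 71)  [q = 7: ≢ 1 ✓]
The check at q = 2 fails, so 58 generates a proper subgroup.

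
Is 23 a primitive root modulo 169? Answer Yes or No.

φ(169) = φ(13^2) = 13·(13−1) = 156 = 2^2 · 3 · 13.
It suffices to check that the order of 23 is not a proper divisor of 156: compute 23^(156/q) for q ∈ {2, 3, 13}.
23^78 ≡ 1 (mod 169)  [q = 2: ≡ 1 ✗]
23^52 ≡ 146 (mod 169)  [q = 3: ≢ 1 ✓]
23^12 ≡ 1 (mod 169)  [q = 13: ≡ 1 ✗]
Since 23^78 ≡ 1, the order of 23 divides 78 < 156, so 23 is not a primitive root.

No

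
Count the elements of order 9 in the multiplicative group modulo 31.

φ(31) = 31 − 1 = 30 = 2 · 3 · 5.
Since (Z/31Z)^× is cyclic of order 30, the number of elements of order d is φ(d) when d | 30 and 0 otherwise.
Since 9 ∤ 30, the count is 0.

0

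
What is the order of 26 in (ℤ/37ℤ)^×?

3

ord(26) | φ(37) = 37 − 1 = 36 = 2^2 · 3^2.
Divisors of 36: 1, 2, 3, 4, 6, 9, 12, 18, 36.
Test each divisor d:
26^1 ≡ 26 (mod 37)
26^2 ≡ 10 (mod 37)
26^3 ≡ 1 (mod 37) ✓
The smallest such exponent is 3, so the order of 26 is 3.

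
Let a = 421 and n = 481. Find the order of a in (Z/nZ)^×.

ord(421) | φ(481) = φ(13·37) = (13−1)·(37−1) = 12·36 = 432 = 2^4 · 3^3.
Divisors of 432: 1, 2, 3, 4, 6, 8, 9, 12, 16, 18, 24, 27, 36, 48, 54, 72, 108, 144, 216, 432.
Evaluate successive powers at the divisors of 432:
421^1 ≡ 421
421^2 ≡ 233
421^3 ≡ 450
421^4 ≡ 417
421^6 ≡ 480
421^8 ≡ 248
421^9 ≡ 31
421^12 ≡ 1
So ord_481(421) = 12.

12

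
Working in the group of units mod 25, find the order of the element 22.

20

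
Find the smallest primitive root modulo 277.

5

φ(277) = 277 − 1 = 276 = 2^2 · 3 · 23.
g is a primitive root iff g^(276/q) ≢ 1 (mod 277) for each prime q ∈ {2, 3, 23}.
g = 2: 2^138 ≡ 276; 2^92 ≡ 1 — hits 1, so not a primitive root.
g = 3: 3^138 ≡ 1 — hits 1, so not a primitive root.
g = 4: 4^138 ≡ 1 — hits 1, so not a primitive root.
g = 5: 5^138 ≡ 276; 5^92 ≡ 116; 5^12 ≡ 27 — none is 1, so 5 is a primitive root.
Hence the least primitive root of 277 is 5.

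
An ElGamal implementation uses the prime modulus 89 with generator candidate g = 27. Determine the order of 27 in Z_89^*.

88

The order of 27 must divide φ(89) = 89 − 1 = 88 = 2^3 · 11.
Divisors of 88: 1, 2, 4, 8, 11, 22, 44, 88.
Check 27^d mod 89 for each divisor in increasing order:
27^1 ≡ 27 (mod 89)
27^2 ≡ 17 (mod 89)
27^4 ≡ 22 (mod 89)
27^8 ≡ 39 (mod 89)
27^11 ≡ 12 (mod 89)
27^22 ≡ 55 (mod 89)
27^44 ≡ 88 (mod 89)
27^88 ≡ 1 (mod 89) ✓
The smallest such exponent is 88, so the order of 27 is 88.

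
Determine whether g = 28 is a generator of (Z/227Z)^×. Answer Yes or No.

No

φ(227) = 227 − 1 = 226 = 2 · 113.
28 is a primitive root mod 227 iff 28^(φ(227)/q) ≢ 1 for every prime q | φ(227), i.e. q ∈ {2, 113}.
28^113 ≡ 1 (mod 227)  [q = 2: ≡ 1 ✗]
28^2 ≡ 103 (mod 227)  [q = 113: ≢ 1 ✓]
The check at q = 2 fails, so 28 generates a proper subgroup.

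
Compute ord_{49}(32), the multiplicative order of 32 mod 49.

ord(32) | φ(49) = φ(7^2) = 7·(7−1) = 42 = 2 · 3 · 7.
Divisors of 42: 1, 2, 3, 6, 7, 14, 21, 42.
Test each divisor d:
32^1 ≡ 32 (mod 49)
32^2 ≡ 44 (mod 49)
32^3 ≡ 36 (mod 49)
32^6 ≡ 22 (mod 49)
32^7 ≡ 18 (mod 49)
32^14 ≡ 30 (mod 49)
32^21 ≡ 1 (mod 49) ✓
So ord_49(32) = 21.

21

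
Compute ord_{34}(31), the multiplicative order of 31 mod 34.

The order of 31 must divide φ(34) = φ(2)·φ(17) = 1·16 = 16 = 2^4.
Divisors of 16: 1, 2, 4, 8, 16.
Check 31^d mod 34 for each divisor in increasing order:
31^1 ≡ 31 (mod 34)
31^2 ≡ 9 (mod 34)
31^4 ≡ 13 (mod 34)
31^8 ≡ 33 (mod 34)
31^16 ≡ 1 (mod 34) ✓
Therefore the multiplicative order of 31 modulo 34 is 16.

16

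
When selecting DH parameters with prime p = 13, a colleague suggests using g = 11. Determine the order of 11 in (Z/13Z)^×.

Since 11 ∈ (Z/13Z)^×, its order divides φ(13) = 13 − 1 = 12 = 2^2 · 3.
Divisors of 12: 1, 2, 3, 4, 6, 12.
Evaluate successive powers at the divisors of 12:
11^1 ≡ 11 (mod 13)
11^2 ≡ 4 (mod 13)
11^3 ≡ 5 (mod 13)
11^4 ≡ 3 (mod 13)
11^6 ≡ 12 (mod 13)
11^12 ≡ 1 (mod 13) ✓
The smallest such exponent is 12, so the order of 11 is 12.

12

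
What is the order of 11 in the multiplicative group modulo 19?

3

Since 11 ∈ (Z/19Z)^×, its order divides φ(19) = 19 − 1 = 18 = 2 · 3^2.
Divisors of 18: 1, 2, 3, 6, 9, 18.
Check 11^d mod 19 for each divisor in increasing order:
11^1 ≡ 11 (mod 19)
11^2 ≡ 7 (mod 19)
11^3 ≡ 1 (mod 19) ✓
So ord_19(11) = 3.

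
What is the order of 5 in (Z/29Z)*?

14

By Lagrange's theorem, ord_29(5) divides φ(29) = 29 − 1 = 28 = 2^2 · 7.
Divisors of 28: 1, 2, 4, 7, 14, 28.
Evaluate successive powers at the divisors of 28:
5^1 ≡ 5
5^2 ≡ 25
5^4 ≡ 16
5^7 ≡ 28
5^14 ≡ 1
Hence ord(5) = 14.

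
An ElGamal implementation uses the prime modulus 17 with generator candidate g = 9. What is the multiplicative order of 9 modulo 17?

8

By Lagrange's theorem, ord_17(9) divides φ(17) = 17 − 1 = 16 = 2^4.
Divisors of 16: 1, 2, 4, 8, 16.
Check 9^d mod 17 for each divisor in increasing order:
9^1 ≡ 9
9^2 ≡ 13
9^4 ≡ 16
9^8 ≡ 1
So ord_17(9) = 8.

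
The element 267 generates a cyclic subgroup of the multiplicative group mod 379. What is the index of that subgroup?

6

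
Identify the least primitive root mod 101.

2

φ(101) = 101 − 1 = 100 = 2^2 · 5^2.
Test candidates g = 2, 3, … against the prime factors q ∈ {2, 5} of φ(101): g is a generator iff g^(100/q) ≢ 1 for every such q.
g = 2: 2^50 ≡ 100; 2^20 ≡ 95 — none is 1, so 2 is a primitive root.
So 2 is the smallest generator of (Z/101Z)^×.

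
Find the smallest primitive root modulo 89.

3

φ(89) = 89 − 1 = 88 = 2^3 · 11.
g is a primitive root iff g^(88/q) ≢ 1 (mod 89) for each prime q ∈ {2, 11}.
g = 2: 2^44 ≡ 1 — hits 1, so not a primitive root.
g = 3: 3^44 ≡ 88; 3^8 ≡ 64 — none is 1, so 3 is a primitive root.
Hence the least primitive root of 89 is 3.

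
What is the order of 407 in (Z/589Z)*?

ord(407) | φ(589) = φ(19·31) = (19−1)·(31−1) = 18·30 = 540 = 2^2 · 3^3 · 5.
Divisors of 540: 1, 2, 3, 4, 5, 6, 9, 10, 12, 15, 18, 20, 27, 30, 36, 45, 54, 60, 90, 108, 135, 180, 270, 540.
Evaluate successive powers at the divisors of 540:
407^1 ≡ 407 (mod 589)
407^2 ≡ 140 (mod 589)
407^3 ≡ 436 (mod 589)
407^4 ≡ 163 (mod 589)
407^5 ≡ 373 (mod 589)
407^6 ≡ 438 (mod 589)
407^9 ≡ 132 (mod 589)
407^10 ≡ 125 (mod 589)
407^12 ≡ 419 (mod 589)
407^15 ≡ 94 (mod 589)
407^18 ≡ 343 (mod 589)
407^20 ≡ 311 (mod 589)
407^27 ≡ 512 (mod 589)
407^30 ≡ 1 (mod 589) ✓
So ord_589(407) = 30.

30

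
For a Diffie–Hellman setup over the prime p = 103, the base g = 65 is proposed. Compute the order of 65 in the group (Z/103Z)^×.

102

Since 65 ∈ (Z/103Z)^×, its order divides φ(103) = 103 − 1 = 102 = 2 · 3 · 17.
Divisors of 102: 1, 2, 3, 6, 17, 34, 51, 102.
Test each divisor d:
65^1 ≡ 65
65^2 ≡ 2
65^3 ≡ 27
65^6 ≡ 8
65^17 ≡ 57
65^34 ≡ 56
65^51 ≡ 102
65^102 ≡ 1
So ord_103(65) = 102.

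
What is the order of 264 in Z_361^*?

The order of 264 must divide φ(361) = φ(19^2) = 19·(19−1) = 342 = 2 · 3^2 · 19.
Divisors of 342: 1, 2, 3, 6, 9, 18, 19, 38, 57, 114, 171, 342.
Compute 264^d (mod 361) for the divisors d until we hit 1:
264^1 ≡ 264
264^2 ≡ 23
264^3 ≡ 296
264^6 ≡ 254
264^9 ≡ 96
264^18 ≡ 191
264^19 ≡ 245
264^38 ≡ 99
264^57 ≡ 68
264^114 ≡ 292
264^171 ≡ 1
So ord_361(264) = 171.

171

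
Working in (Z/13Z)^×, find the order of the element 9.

By Lagrange's theorem, ord_13(9) divides φ(13) = 13 − 1 = 12 = 2^2 · 3.
Divisors of 12: 1, 2, 3, 4, 6, 12.
Check 9^d mod 13 for each divisor in increasing order:
9^1 ≡ 9 (mod 13)
9^2 ≡ 3 (mod 13)
9^3 ≡ 1 (mod 13) ✓
Therefore the multiplicative order of 9 modulo 13 is 3.

3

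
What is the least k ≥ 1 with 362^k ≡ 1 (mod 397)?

3

By Lagrange's theorem, ord_397(362) divides φ(397) = 397 − 1 = 396 = 2^2 · 3^2 · 11.
Divisors of 396: 1, 2, 3, 4, 6, 9, 11, 12, 18, 22, 33, 36, 44, 66, 99, 132, 198, 396.
Check 362^d mod 397 for each divisor in increasing order:
362^1 ≡ 362 (mod 397)
362^2 ≡ 34 (mod 397)
362^3 ≡ 1 (mod 397) ✓
So ord_397(362) = 3.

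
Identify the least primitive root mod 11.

φ(11) = 11 − 1 = 10 = 2 · 5.
Test candidates g = 2, 3, … against the prime factors q ∈ {2, 5} of φ(11): g is a generator iff g^(10/q) ≢ 1 for every such q.
g = 2: 2^5 ≡ 10; 2^2 ≡ 4 — none is 1, so 2 is a primitive root.
Hence the least primitive root of 11 is 2.

2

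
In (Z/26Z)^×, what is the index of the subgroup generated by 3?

ord(3) | φ(26) = φ(2)·φ(13) = 1·12 = 12 = 2^2 · 3.
Divisors of 12: 1, 2, 3, 4, 6, 12.
Test each divisor d:
3^1 ≡ 3
3^2 ≡ 9
3^3 ≡ 1
The order of 3 is 3, so the subgroup it generates has 3 elements.
The index is φ(26) / ord(3) = 12 / 3 = 4.

4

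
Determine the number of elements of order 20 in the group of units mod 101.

8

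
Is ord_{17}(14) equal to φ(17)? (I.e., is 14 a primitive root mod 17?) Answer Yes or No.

φ(17) = 17 − 1 = 16 = 2^4.
14 is a primitive root mod 17 iff 14^(φ(17)/q) ≢ 1 for every prime q | φ(17), i.e. q ∈ {2}.
14^8 ≡ 16 (mod 17)  [q = 2: ≢ 1 ✓]
All checks pass, so 14 has order 16 and is a primitive root modulo 17.

Yes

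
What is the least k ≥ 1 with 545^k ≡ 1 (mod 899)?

105

By Lagrange's theorem, ord_899(545) divides φ(899) = φ(29·31) = (29−1)·(31−1) = 28·30 = 840 = 2^3 · 3 · 5 · 7.
Divisors of 840: 1, 2, 3, 4, 5, 6, 7, 8, 10, 12, 14, 15, 20, 21, 24, 28, 30, 35, 40, 42, 56, 60, 70, 84, 105, 120, 140, 168, 210, 280, 420, 840.
Check 545^d mod 899 for each divisor in increasing order:
545^1 ≡ 545
545^2 ≡ 355
545^3 ≡ 190
545^4 ≡ 165
545^5 ≡ 25
545^6 ≡ 140
545^7 ≡ 784
545^8 ≡ 255
545^10 ≡ 625
545^12 ≡ 721
545^14 ≡ 639
545^15 ≡ 342
545^20 ≡ 459
545^21 ≡ 233
545^24 ≡ 219
545^28 ≡ 175
545^30 ≡ 94
545^35 ≡ 552
545^40 ≡ 315
545^42 ≡ 349
545^56 ≡ 59
545^60 ≡ 745
545^70 ≡ 842
545^84 ≡ 436
545^105 ≡ 1
The smallest such exponent is 105, so the order of 545 is 105.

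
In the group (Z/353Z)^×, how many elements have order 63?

φ(353) = 353 − 1 = 352 = 2^5 · 11.
Since (Z/353Z)^× is cyclic of order 352, the number of elements of order d is φ(d) when d | 352 and 0 otherwise.
Since 63 ∤ 352, the count is 0.

0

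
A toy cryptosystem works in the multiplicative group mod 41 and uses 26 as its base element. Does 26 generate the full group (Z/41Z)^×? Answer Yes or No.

Yes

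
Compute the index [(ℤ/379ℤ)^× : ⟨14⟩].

By Lagrange's theorem, ord_379(14) divides φ(379) = 379 − 1 = 378 = 2 · 3^3 · 7.
Divisors of 378: 1, 2, 3, 6, 7, 9, 14, 18, 21, 27, 42, 54, 63, 126, 189, 378.
Evaluate successive powers at the divisors of 378:
14^1 ≡ 14 (mod 379)
14^2 ≡ 196 (mod 379)
14^3 ≡ 91 (mod 379)
14^6 ≡ 322 (mod 379)
14^7 ≡ 339 (mod 379)
14^9 ≡ 119 (mod 379)
14^14 ≡ 84 (mod 379)
14^18 ≡ 138 (mod 379)
14^21 ≡ 51 (mod 379)
14^27 ≡ 125 (mod 379)
14^42 ≡ 327 (mod 379)
14^54 ≡ 86 (mod 379)
14^63 ≡ 1 (mod 379) ✓
Thus |⟨14⟩| = ord(14) = 63.
Index = |(Z/379Z)^×| / |⟨14⟩| = 378 / 63 = 6.

6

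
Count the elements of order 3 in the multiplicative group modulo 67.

φ(67) = 67 − 1 = 66 = 2 · 3 · 11.
In a cyclic group of order 66, there are φ(d) elements of order d for each divisor d of 66, and zero for non-divisors.
3 | 66, and φ(3) = 3 − 1 = 2.

2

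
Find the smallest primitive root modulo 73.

φ(73) = 73 − 1 = 72 = 2^3 · 3^2.
Test candidates g = 2, 3, … against the prime factors q ∈ {2, 3} of φ(73): g is a generator iff g^(72/q) ≢ 1 for every such q.
g = 2: 2^36 ≡ 1 — hits 1, so not a primitive root.
g = 3: 3^36 ≡ 1 — hits 1, so not a primitive root.
g = 4: 4^36 ≡ 1 — hits 1, so not a primitive root.
g = 5: 5^36 ≡ 72; 5^24 ≡ 8 — none is 1, so 5 is a primitive root.
Hence the least primitive root of 73 is 5.

5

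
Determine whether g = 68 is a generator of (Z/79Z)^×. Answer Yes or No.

Yes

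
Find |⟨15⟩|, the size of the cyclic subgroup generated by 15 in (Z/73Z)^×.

By Lagrange's theorem, ord_73(15) divides φ(73) = 73 − 1 = 72 = 2^3 · 3^2.
Divisors of 72: 1, 2, 3, 4, 6, 8, 9, 12, 18, 24, 36, 72.
Test each divisor d:
15^1 ≡ 15 (mod 73)
15^2 ≡ 6 (mod 73)
15^3 ≡ 17 (mod 73)
15^4 ≡ 36 (mod 73)
15^6 ≡ 70 (mod 73)
15^8 ≡ 55 (mod 73)
15^9 ≡ 22 (mod 73)
15^12 ≡ 9 (mod 73)
15^18 ≡ 46 (mod 73)
15^24 ≡ 8 (mod 73)
15^36 ≡ 72 (mod 73)
15^72 ≡ 1 (mod 73) ✓
Hence ord(15) = 72.

72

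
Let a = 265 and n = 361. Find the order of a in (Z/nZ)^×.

38

Since 265 ∈ (Z/361Z)^×, its order divides φ(361) = φ(19^2) = 19·(19−1) = 342 = 2 · 3^2 · 19.
Divisors of 342: 1, 2, 3, 6, 9, 18, 19, 38, 57, 114, 171, 342.
Test each divisor d:
265^1 ≡ 265 (mod 361)
265^2 ≡ 191 (mod 361)
265^3 ≡ 75 (mod 361)
265^6 ≡ 210 (mod 361)
265^9 ≡ 227 (mod 361)
265^18 ≡ 267 (mod 361)
265^19 ≡ 360 (mod 361)
265^38 ≡ 1 (mod 361) ✓
The smallest such exponent is 38, so the order of 265 is 38.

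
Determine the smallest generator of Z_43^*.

φ(43) = 43 − 1 = 42 = 2 · 3 · 7.
g is a primitive root iff g^(42/q) ≢ 1 (mod 43) for each prime q ∈ {2, 3, 7}.
g = 2: 2^21 ≡ 42; 2^14 ≡ 1 — hits 1, so not a primitive root.
g = 3: 3^21 ≡ 42; 3^14 ≡ 36; 3^6 ≡ 41 — none is 1, so 3 is a primitive root.
Hence the least primitive root of 43 is 3.

3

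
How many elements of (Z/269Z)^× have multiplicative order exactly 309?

0

φ(269) = 269 − 1 = 268 = 2^2 · 67.
Since (Z/269Z)^× is cyclic of order 268, the number of elements of order d is φ(d) when d | 268 and 0 otherwise.
Here 268 is not a multiple of 309, so there are no elements of order 309.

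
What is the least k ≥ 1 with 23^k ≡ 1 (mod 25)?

Since 23 ∈ (Z/25Z)^×, its order divides φ(25) = φ(5^2) = 5·(5−1) = 20 = 2^2 · 5.
Divisors of 20: 1, 2, 4, 5, 10, 20.
Evaluate successive powers at the divisors of 20:
23^1 ≡ 23
23^2 ≡ 4
23^4 ≡ 16
23^5 ≡ 18
23^10 ≡ 24
23^20 ≡ 1
Hence ord(23) = 20.

20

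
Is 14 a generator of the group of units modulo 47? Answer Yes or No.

No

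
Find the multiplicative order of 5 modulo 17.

The order of 5 must divide φ(17) = 17 − 1 = 16 = 2^4.
Divisors of 16: 1, 2, 4, 8, 16.
Check 5^d mod 17 for each divisor in increasing order:
5^1 ≡ 5
5^2 ≡ 8
5^4 ≡ 13
5^8 ≡ 16
5^16 ≡ 1
Therefore the multiplicative order of 5 modulo 17 is 16.

16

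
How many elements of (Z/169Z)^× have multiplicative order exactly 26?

12

φ(169) = φ(13^2) = 13·(13−1) = 156 = 2^2 · 3 · 13.
Since (Z/169Z)^× is cyclic of order 156, the number of elements of order d is φ(d) when d | 156 and 0 otherwise.
26 = 2 · 13 divides 156, and φ(26) = 12.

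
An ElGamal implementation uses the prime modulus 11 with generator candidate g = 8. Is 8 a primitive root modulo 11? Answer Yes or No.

φ(11) = 11 − 1 = 10 = 2 · 5.
It suffices to check that the order of 8 is not a proper divisor of 10: compute 8^(10/q) for q ∈ {2, 5}.
8^5 ≡ 10 (mod 11)  [q = 2: ≢ 1 ✓]
8^2 ≡ 9 (mod 11)  [q = 5: ≢ 1 ✓]
None equal 1, so ord_11(8) = 10: 8 is a primitive root.

Yes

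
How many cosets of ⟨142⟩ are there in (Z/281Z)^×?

7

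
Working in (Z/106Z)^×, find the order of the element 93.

26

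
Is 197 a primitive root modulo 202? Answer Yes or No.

φ(202) = φ(2)·φ(101) = 1·100 = 100 = 2^2 · 5^2.
Test 197^(100/q) mod 202 for each prime factor q of 100:
197^50 ≡ 1 (mod 202)  [q = 2: ≡ 1 ✗]
197^20 ≡ 185 (mod 202)  [q = 5: ≢ 1 ✓]
197^50 ≡ 1 shows ord(197) | 50, strictly less than φ(202); not a primitive root.

No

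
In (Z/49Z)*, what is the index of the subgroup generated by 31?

7

By Lagrange's theorem, ord_49(31) divides φ(49) = φ(7^2) = 7·(7−1) = 42 = 2 · 3 · 7.
Divisors of 42: 1, 2, 3, 6, 7, 14, 21, 42.
Evaluate successive powers at the divisors of 42:
31^1 ≡ 31 (mod 49)
31^2 ≡ 30 (mod 49)
31^3 ≡ 48 (mod 49)
31^6 ≡ 1 (mod 49) ✓
Thus |⟨31⟩| = ord(31) = 6.
[(Z/49Z)^× : ⟨31⟩] = 42/6 = 7.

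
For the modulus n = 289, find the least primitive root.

3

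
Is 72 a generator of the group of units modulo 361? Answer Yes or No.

Yes

φ(361) = φ(19^2) = 19·(19−1) = 342 = 2 · 3^2 · 19.
An element g generates (Z/361Z)^× iff g^(342/q) ≢ 1 (mod 361) for each prime q ∈ {2, 3, 19}.
72^171 ≡ 360 (mod 361)  [q = 2: ≢ 1 ✓]
72^114 ≡ 68 (mod 361)  [q = 3: ≢ 1 ✓]
72^18 ≡ 134 (mod 361)  [q = 19: ≢ 1 ✓]
Every test exponent gives a nontrivial residue, hence 72 generates the full group.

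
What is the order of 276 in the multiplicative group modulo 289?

68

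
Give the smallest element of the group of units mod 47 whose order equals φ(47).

φ(47) = 47 − 1 = 46 = 2 · 23.
g is a primitive root iff g^(46/q) ≢ 1 (mod 47) for each prime q ∈ {2, 23}.
g = 2: 2^23 ≡ 1 — hits 1, so not a primitive root.
g = 3: 3^23 ≡ 1 — hits 1, so not a primitive root.
g = 4: 4^23 ≡ 1 — hits 1, so not a primitive root.
g = 5: 5^23 ≡ 46; 5^2 ≡ 25 — none is 1, so 5 is a primitive root.
Hence the least primitive root of 47 is 5.

5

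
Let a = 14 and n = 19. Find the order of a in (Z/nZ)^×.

18

The order of 14 must divide φ(19) = 19 − 1 = 18 = 2 · 3^2.
Divisors of 18: 1, 2, 3, 6, 9, 18.
Test each divisor d:
14^1 ≡ 14 (mod 19)
14^2 ≡ 6 (mod 19)
14^3 ≡ 8 (mod 19)
14^6 ≡ 7 (mod 19)
14^9 ≡ 18 (mod 19)
14^18 ≡ 1 (mod 19) ✓
Hence ord(14) = 18.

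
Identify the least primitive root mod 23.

φ(23) = 23 − 1 = 22 = 2 · 11.
g is a primitive root iff g^(22/q) ≢ 1 (mod 23) for each prime q ∈ {2, 11}.
g = 2: 2^11 ≡ 1 — hits 1, so not a primitive root.
g = 3: 3^11 ≡ 1 — hits 1, so not a primitive root.
g = 4: 4^11 ≡ 1 — hits 1, so not a primitive root.
g = 5: 5^11 ≡ 22; 5^2 ≡ 2 — none is 1, so 5 is a primitive root.
The smallest primitive root modulo 23 is 5.

5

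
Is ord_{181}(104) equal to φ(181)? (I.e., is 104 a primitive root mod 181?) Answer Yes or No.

φ(181) = 181 − 1 = 180 = 2^2 · 3^2 · 5.
It suffices to check that the order of 104 is not a proper divisor of 180: compute 104^(180/q) for q ∈ {2, 3, 5}.
104^90 ≡ 180 (mod 181)  [q = 2: ≢ 1 ✓]
104^60 ≡ 132 (mod 181)  [q = 3: ≢ 1 ✓]
104^36 ≡ 42 (mod 181)  [q = 5: ≢ 1 ✓]
All checks pass, so 104 has order 180 and is a primitive root modulo 181.

Yes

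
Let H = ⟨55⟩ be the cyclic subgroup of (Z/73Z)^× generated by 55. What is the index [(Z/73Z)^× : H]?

The order of 55 must divide φ(73) = 73 − 1 = 72 = 2^3 · 3^2.
Divisors of 72: 1, 2, 3, 4, 6, 8, 9, 12, 18, 24, 36, 72.
Check 55^d mod 73 for each divisor in increasing order:
55^1 ≡ 55
55^2 ≡ 32
55^3 ≡ 8
55^4 ≡ 2
55^6 ≡ 64
55^8 ≡ 4
55^9 ≡ 1
Thus |⟨55⟩| = ord(55) = 9.
[(Z/73Z)^× : ⟨55⟩] = 72/9 = 8.

8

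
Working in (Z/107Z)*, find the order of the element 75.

53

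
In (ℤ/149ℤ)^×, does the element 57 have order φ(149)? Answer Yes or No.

φ(149) = 149 − 1 = 148 = 2^2 · 37.
It suffices to check that the order of 57 is not a proper divisor of 148: compute 57^(148/q) for q ∈ {2, 37}.
57^74 ≡ 148 (mod 149)  [q = 2: ≢ 1 ✓]
57^4 ≡ 96 (mod 149)  [q = 37: ≢ 1 ✓]
All checks pass, so 57 has order 148 and is a primitive root modulo 149.

Yes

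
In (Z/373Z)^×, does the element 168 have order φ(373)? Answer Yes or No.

φ(373) = 373 − 1 = 372 = 2^2 · 3 · 31.
It suffices to check that the order of 168 is not a proper divisor of 372: compute 168^(372/q) for q ∈ {2, 3, 31}.
168^186 ≡ 372 (mod 373)  [q = 2: ≢ 1 ✓]
168^124 ≡ 284 (mod 373)  [q = 3: ≢ 1 ✓]
168^12 ≡ 351 (mod 373)  [q = 31: ≢ 1 ✓]
None equal 1, so ord_373(168) = 372: 168 is a primitive root.

Yes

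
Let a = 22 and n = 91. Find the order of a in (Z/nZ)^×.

Since 22 ∈ (Z/91Z)^×, its order divides φ(91) = φ(7·13) = (7−1)·(13−1) = 6·12 = 72 = 2^3 · 3^2.
Divisors of 72: 1, 2, 3, 4, 6, 8, 9, 12, 18, 24, 36, 72.
Test each divisor d:
22^1 ≡ 22
22^2 ≡ 29
22^3 ≡ 1
Hence ord(22) = 3.

3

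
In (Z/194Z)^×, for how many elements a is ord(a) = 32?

16

φ(194) = φ(2)·φ(97) = 1·96 = 96 = 2^5 · 3.
Since (Z/194Z)^× is cyclic of order 96, the number of elements of order d is φ(d) when d | 96 and 0 otherwise.
32 = 2^5 divides 96, and φ(32) = 16.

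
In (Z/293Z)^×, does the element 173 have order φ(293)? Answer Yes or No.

φ(293) = 293 − 1 = 292 = 2^2 · 73.
173 is a primitive root mod 293 iff 173^(φ(293)/q) ≢ 1 for every prime q | φ(293), i.e. q ∈ {2, 73}.
173^146 ≡ 292 (mod 293)  [q = 2: ≢ 1 ✓]
173^4 ≡ 91 (mod 293)  [q = 73: ≢ 1 ✓]
Every test exponent gives a nontrivial residue, hence 173 generates the full group.

Yes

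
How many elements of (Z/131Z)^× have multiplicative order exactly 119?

0

φ(131) = 131 − 1 = 130 = 2 · 5 · 13.
(Z/131Z)^× is cyclic (|G| = 130); a cyclic group of order m has exactly φ(d) elements of each order d | m, and none otherwise.
Since 119 ∤ 130, the count is 0.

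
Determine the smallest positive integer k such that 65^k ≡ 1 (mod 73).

By Lagrange's theorem, ord_73(65) divides φ(73) = 73 − 1 = 72 = 2^3 · 3^2.
Divisors of 72: 1, 2, 3, 4, 6, 8, 9, 12, 18, 24, 36, 72.
Evaluate successive powers at the divisors of 72:
65^1 ≡ 65 (mod 73)
65^2 ≡ 64 (mod 73)
65^3 ≡ 72 (mod 73)
65^4 ≡ 8 (mod 73)
65^6 ≡ 1 (mod 73) ✓
Hence ord(65) = 6.

6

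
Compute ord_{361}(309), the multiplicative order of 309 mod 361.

171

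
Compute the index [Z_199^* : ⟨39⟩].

1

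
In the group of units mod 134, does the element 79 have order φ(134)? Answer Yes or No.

Yes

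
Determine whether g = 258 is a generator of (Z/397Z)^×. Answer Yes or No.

φ(397) = 397 − 1 = 396 = 2^2 · 3^2 · 11.
258 is a primitive root mod 397 iff 258^(φ(397)/q) ≢ 1 for every prime q | φ(397), i.e. q ∈ {2, 3, 11}.
258^198 ≡ 396 (mod 397)  [q = 2: ≢ 1 ✓]
258^132 ≡ 34 (mod 397)  [q = 3: ≢ 1 ✓]
258^36 ≡ 393 (mod 397)  [q = 11: ≢ 1 ✓]
None equal 1, so ord_397(258) = 396: 258 is a primitive root.

Yes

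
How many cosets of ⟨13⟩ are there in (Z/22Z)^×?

1

Since 13 ∈ (Z/22Z)^×, its order divides φ(22) = φ(2)·φ(11) = 1·10 = 10 = 2 · 5.
Divisors of 10: 1, 2, 5, 10.
Evaluate successive powers at the divisors of 10:
13^1 ≡ 13 (mod 22)
13^2 ≡ 15 (mod 22)
13^5 ≡ 21 (mod 22)
13^10 ≡ 1 (mod 22) ✓
Thus |⟨13⟩| = ord(13) = 10.
[(Z/22Z)^× : ⟨13⟩] = 10/10 = 1.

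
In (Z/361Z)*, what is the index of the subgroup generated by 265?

9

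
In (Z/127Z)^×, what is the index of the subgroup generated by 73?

6

The order of 73 must divide φ(127) = 127 − 1 = 126 = 2 · 3^2 · 7.
Divisors of 126: 1, 2, 3, 6, 7, 9, 14, 18, 21, 42, 63, 126.
Compute 73^d (mod 127) for the divisors d until we hit 1:
73^1 ≡ 73 (mod 127)
73^2 ≡ 122 (mod 127)
73^3 ≡ 16 (mod 127)
73^6 ≡ 2 (mod 127)
73^7 ≡ 19 (mod 127)
73^9 ≡ 32 (mod 127)
73^14 ≡ 107 (mod 127)
73^18 ≡ 8 (mod 127)
73^21 ≡ 1 (mod 127) ✓
The order of 73 is 21, so the subgroup it generates has 21 elements.
The index is φ(127) / ord(73) = 126 / 21 = 6.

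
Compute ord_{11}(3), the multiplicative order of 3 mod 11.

5

ord(3) | φ(11) = 11 − 1 = 10 = 2 · 5.
Divisors of 10: 1, 2, 5, 10.
Evaluate successive powers at the divisors of 10:
3^1 ≡ 3 (mod 11)
3^2 ≡ 9 (mod 11)
3^5 ≡ 1 (mod 11) ✓
Hence ord(3) = 5.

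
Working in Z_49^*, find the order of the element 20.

14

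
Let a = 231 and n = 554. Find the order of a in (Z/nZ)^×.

Since 231 ∈ (Z/554Z)^×, its order divides φ(554) = φ(2)·φ(277) = 1·276 = 276 = 2^2 · 3 · 23.
Divisors of 276: 1, 2, 3, 4, 6, 12, 23, 46, 69, 92, 138, 276.
Test each divisor d:
231^1 ≡ 231
231^2 ≡ 177
231^3 ≡ 445
231^4 ≡ 305
231^6 ≡ 247
231^12 ≡ 69
231^23 ≡ 35
231^46 ≡ 117
231^69 ≡ 217
231^92 ≡ 393
231^138 ≡ 553
231^276 ≡ 1
Therefore the multiplicative order of 231 modulo 554 is 276.

276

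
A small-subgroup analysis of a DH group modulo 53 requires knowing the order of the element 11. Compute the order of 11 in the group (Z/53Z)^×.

ord(11) | φ(53) = 53 − 1 = 52 = 2^2 · 13.
Divisors of 52: 1, 2, 4, 13, 26, 52.
Evaluate successive powers at the divisors of 52:
11^1 ≡ 11 (mod 53)
11^2 ≡ 15 (mod 53)
11^4 ≡ 13 (mod 53)
11^13 ≡ 52 (mod 53)
11^26 ≡ 1 (mod 53) ✓
Hence ord(11) = 26.

26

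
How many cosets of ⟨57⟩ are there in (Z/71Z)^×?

By Lagrange's theorem, ord_71(57) divides φ(71) = 71 − 1 = 70 = 2 · 5 · 7.
Divisors of 70: 1, 2, 5, 7, 10, 14, 35, 70.
Test each divisor d:
57^1 ≡ 57
57^2 ≡ 54
57^5 ≡ 1
The order of 57 is 5, so the subgroup it generates has 5 elements.
[(Z/71Z)^× : ⟨57⟩] = 70/5 = 14.

14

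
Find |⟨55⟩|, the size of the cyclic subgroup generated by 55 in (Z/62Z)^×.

ord(55) | φ(62) = φ(2)·φ(31) = 1·30 = 30 = 2 · 3 · 5.
Divisors of 30: 1, 2, 3, 5, 6, 10, 15, 30.
Compute 55^d (mod 62) for the divisors d until we hit 1:
55^1 ≡ 55 (mod 62)
55^2 ≡ 49 (mod 62)
55^3 ≡ 29 (mod 62)
55^5 ≡ 57 (mod 62)
55^6 ≡ 35 (mod 62)
55^10 ≡ 25 (mod 62)
55^15 ≡ 61 (mod 62)
55^30 ≡ 1 (mod 62) ✓
Hence ord(55) = 30.

30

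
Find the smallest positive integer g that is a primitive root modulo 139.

2

φ(139) = 139 − 1 = 138 = 2 · 3 · 23.
Test candidates g = 2, 3, … against the prime factors q ∈ {2, 3, 23} of φ(139): g is a generator iff g^(138/q) ≢ 1 for every such q.
g = 2: 2^69 ≡ 138; 2^46 ≡ 96; 2^6 ≡ 64 — none is 1, so 2 is a primitive root.
The smallest primitive root modulo 139 is 2.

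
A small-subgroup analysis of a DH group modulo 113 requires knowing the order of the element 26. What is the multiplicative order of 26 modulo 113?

56

Since 26 ∈ (Z/113Z)^×, its order divides φ(113) = 113 − 1 = 112 = 2^4 · 7.
Divisors of 112: 1, 2, 4, 7, 8, 14, 16, 28, 56, 112.
Test each divisor d:
26^1 ≡ 26 (mod 113)
26^2 ≡ 111 (mod 113)
26^4 ≡ 4 (mod 113)
26^7 ≡ 18 (mod 113)
26^8 ≡ 16 (mod 113)
26^14 ≡ 98 (mod 113)
26^16 ≡ 30 (mod 113)
26^28 ≡ 112 (mod 113)
26^56 ≡ 1 (mod 113) ✓
Therefore the multiplicative order of 26 modulo 113 is 56.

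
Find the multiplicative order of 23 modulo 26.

6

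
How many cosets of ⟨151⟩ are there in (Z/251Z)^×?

5

ord(151) | φ(251) = 251 − 1 = 250 = 2 · 5^3.
Divisors of 250: 1, 2, 5, 10, 25, 50, 125, 250.
Compute 151^d (mod 251) for the divisors d until we hit 1:
151^1 ≡ 151
151^2 ≡ 211
151^5 ≡ 138
151^10 ≡ 219
151^25 ≡ 250
151^50 ≡ 1
Thus |⟨151⟩| = ord(151) = 50.
The index is φ(251) / ord(151) = 250 / 50 = 5.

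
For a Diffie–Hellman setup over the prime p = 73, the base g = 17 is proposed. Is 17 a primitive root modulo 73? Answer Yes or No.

No

φ(73) = 73 − 1 = 72 = 2^3 · 3^2.
It suffices to check that the order of 17 is not a proper divisor of 72: compute 17^(72/q) for q ∈ {2, 3}.
17^36 ≡ 72 (mod 73)  [q = 2: ≢ 1 ✓]
17^24 ≡ 1 (mod 73)  [q = 3: ≡ 1 ✗]
17^24 ≡ 1 shows ord(17) | 24, strictly less than φ(73); not a primitive root.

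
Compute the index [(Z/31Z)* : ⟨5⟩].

By Lagrange's theorem, ord_31(5) divides φ(31) = 31 − 1 = 30 = 2 · 3 · 5.
Divisors of 30: 1, 2, 3, 5, 6, 10, 15, 30.
Compute 5^d (mod 31) for the divisors d until we hit 1:
5^1 ≡ 5 (mod 31)
5^2 ≡ 25 (mod 31)
5^3 ≡ 1 (mod 31) ✓
Thus |⟨5⟩| = ord(5) = 3.
The index is φ(31) / ord(5) = 30 / 3 = 10.

10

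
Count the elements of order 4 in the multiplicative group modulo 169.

φ(169) = φ(13^2) = 13·(13−1) = 156 = 2^2 · 3 · 13.
In a cyclic group of order 156, there are φ(d) elements of order d for each divisor d of 156, and zero for non-divisors.
4 = 2^2 divides 156, and φ(4) = 2.

2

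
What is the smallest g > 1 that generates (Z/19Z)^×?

φ(19) = 19 − 1 = 18 = 2 · 3^2.
Test candidates g = 2, 3, … against the prime factors q ∈ {2, 3} of φ(19): g is a generator iff g^(18/q) ≢ 1 for every such q.
g = 2: 2^9 ≡ 18; 2^6 ≡ 7 — none is 1, so 2 is a primitive root.
Hence the least primitive root of 19 is 2.

2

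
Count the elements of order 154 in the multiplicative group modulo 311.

0

φ(311) = 311 − 1 = 310 = 2 · 5 · 31.
(Z/311Z)^× is cyclic (|G| = 310); a cyclic group of order m has exactly φ(d) elements of each order d | m, and none otherwise.
154 does not divide 310, so no element of (Z/311Z)^× has order 154.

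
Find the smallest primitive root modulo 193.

φ(193) = 193 − 1 = 192 = 2^6 · 3.
Test candidates g = 2, 3, … against the prime factors q ∈ {2, 3} of φ(193): g is a generator iff g^(192/q) ≢ 1 for every such q.
g = 2: 2^96 ≡ 1 — hits 1, so not a primitive root.
g = 3: 3^96 ≡ 1 — hits 1, so not a primitive root.
g = 4: 4^96 ≡ 1 — hits 1, so not a primitive root.
g = 5: 5^96 ≡ 192; 5^64 ≡ 84 — none is 1, so 5 is a primitive root.
Hence the least primitive root of 193 is 5.

5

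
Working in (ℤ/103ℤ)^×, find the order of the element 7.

Since 7 ∈ (Z/103Z)^×, its order divides φ(103) = 103 − 1 = 102 = 2 · 3 · 17.
Divisors of 102: 1, 2, 3, 6, 17, 34, 51, 102.
Check 7^d mod 103 for each divisor in increasing order:
7^1 ≡ 7 (mod 103)
7^2 ≡ 49 (mod 103)
7^3 ≡ 34 (mod 103)
7^6 ≡ 23 (mod 103)
7^17 ≡ 46 (mod 103)
7^34 ≡ 56 (mod 103)
7^51 ≡ 1 (mod 103) ✓
So ord_103(7) = 51.

51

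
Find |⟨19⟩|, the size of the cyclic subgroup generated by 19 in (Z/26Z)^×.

By Lagrange's theorem, ord_26(19) divides φ(26) = φ(2)·φ(13) = 1·12 = 12 = 2^2 · 3.
Divisors of 12: 1, 2, 3, 4, 6, 12.
Evaluate successive powers at the divisors of 12:
19^1 ≡ 19 (mod 26)
19^2 ≡ 23 (mod 26)
19^3 ≡ 21 (mod 26)
19^4 ≡ 9 (mod 26)
19^6 ≡ 25 (mod 26)
19^12 ≡ 1 (mod 26) ✓
The smallest such exponent is 12, so the order of 19 is 12.

12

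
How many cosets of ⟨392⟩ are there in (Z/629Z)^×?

16

ord(392) | φ(629) = φ(17·37) = (17−1)·(37−1) = 16·36 = 576 = 2^6 · 3^2.
Divisors of 576: 1, 2, 3, 4, 6, 8, 9, 12, 16, 18, 24, 32, 36, 48, 64, 72, 96, 144, 192, 288, 576.
Compute 392^d (mod 629) for the divisors d until we hit 1:
392^1 ≡ 392 (mod 629)
392^2 ≡ 188 (mod 629)
392^3 ≡ 103 (mod 629)
392^4 ≡ 120 (mod 629)
392^6 ≡ 545 (mod 629)
392^8 ≡ 562 (mod 629)
392^9 ≡ 154 (mod 629)
392^12 ≡ 137 (mod 629)
392^16 ≡ 86 (mod 629)
392^18 ≡ 443 (mod 629)
392^24 ≡ 528 (mod 629)
392^32 ≡ 477 (mod 629)
392^36 ≡ 1 (mod 629) ✓
The order of 392 is 36, so the subgroup it generates has 36 elements.
The index is φ(629) / ord(392) = 576 / 36 = 16.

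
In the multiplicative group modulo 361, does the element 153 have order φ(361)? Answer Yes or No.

φ(361) = φ(19^2) = 19·(19−1) = 342 = 2 · 3^2 · 19.
An element g generates (Z/361Z)^× iff g^(342/q) ≢ 1 (mod 361) for each prime q ∈ {2, 3, 19}.
153^171 ≡ 1 (mod 361)  [q = 2: ≡ 1 ✗]
153^114 ≡ 1 (mod 361)  [q = 3: ≡ 1 ✗]
153^18 ≡ 210 (mod 361)  [q = 19: ≢ 1 ✓]
The check at q = 2 fails, so 153 generates a proper subgroup.

No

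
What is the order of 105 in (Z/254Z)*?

By Lagrange's theorem, ord_254(105) divides φ(254) = φ(2)·φ(127) = 1·126 = 126 = 2 · 3^2 · 7.
Divisors of 126: 1, 2, 3, 6, 7, 9, 14, 18, 21, 42, 63, 126.
Test each divisor d:
105^1 ≡ 105
105^2 ≡ 103
105^3 ≡ 147
105^6 ≡ 19
105^7 ≡ 217
105^9 ≡ 253
105^14 ≡ 99
105^18 ≡ 1
So ord_254(105) = 18.

18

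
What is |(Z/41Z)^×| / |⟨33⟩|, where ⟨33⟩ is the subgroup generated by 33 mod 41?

2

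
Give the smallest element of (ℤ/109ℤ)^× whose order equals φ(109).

6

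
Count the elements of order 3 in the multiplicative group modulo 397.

2

φ(397) = 397 − 1 = 396 = 2^2 · 3^2 · 11.
(Z/397Z)^× is cyclic (|G| = 396); a cyclic group of order m has exactly φ(d) elements of each order d | m, and none otherwise.
3 | 396, and φ(3) = 3 − 1 = 2.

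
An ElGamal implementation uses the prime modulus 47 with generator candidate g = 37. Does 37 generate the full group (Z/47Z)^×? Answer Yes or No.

No

φ(47) = 47 − 1 = 46 = 2 · 23.
It suffices to check that the order of 37 is not a proper divisor of 46: compute 37^(46/q) for q ∈ {2, 23}.
37^23 ≡ 1 (mod 47)  [q = 2: ≡ 1 ✗]
37^2 ≡ 6 (mod 47)  [q = 23: ≢ 1 ✓]
Since 37^23 ≡ 1, the order of 37 divides 23 < 46, so 37 is not a primitive root.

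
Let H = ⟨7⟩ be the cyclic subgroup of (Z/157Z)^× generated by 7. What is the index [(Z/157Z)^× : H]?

Since 7 ∈ (Z/157Z)^×, its order divides φ(157) = 157 − 1 = 156 = 2^2 · 3 · 13.
Divisors of 156: 1, 2, 3, 4, 6, 12, 13, 26, 39, 52, 78, 156.
Evaluate successive powers at the divisors of 156:
7^1 ≡ 7 (mod 157)
7^2 ≡ 49 (mod 157)
7^3 ≡ 29 (mod 157)
7^4 ≡ 46 (mod 157)
7^6 ≡ 56 (mod 157)
7^12 ≡ 153 (mod 157)
7^13 ≡ 129 (mod 157)
7^26 ≡ 156 (mod 157)
7^39 ≡ 28 (mod 157)
7^52 ≡ 1 (mod 157) ✓
The order of 7 is 52, so the subgroup it generates has 52 elements.
[(Z/157Z)^× : ⟨7⟩] = 156/52 = 3.

3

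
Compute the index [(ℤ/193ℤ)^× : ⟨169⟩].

6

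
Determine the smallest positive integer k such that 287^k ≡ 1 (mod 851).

198

ord(287) | φ(851) = φ(23·37) = (23−1)·(37−1) = 22·36 = 792 = 2^3 · 3^2 · 11.
Divisors of 792: 1, 2, 3, 4, 6, 8, 9, 11, 12, 18, 22, 24, 33, 36, 44, 66, 72, 88, 99, 132, 198, 264, 396, 792.
Test each divisor d:
287^1 ≡ 287 (mod 851)
287^2 ≡ 673 (mod 851)
287^3 ≡ 825 (mod 851)
287^4 ≡ 197 (mod 851)
287^6 ≡ 676 (mod 851)
287^8 ≡ 514 (mod 851)
287^9 ≡ 295 (mod 851)
287^11 ≡ 252 (mod 851)
287^12 ≡ 840 (mod 851)
287^18 ≡ 223 (mod 851)
287^22 ≡ 530 (mod 851)
287^24 ≡ 121 (mod 851)
287^33 ≡ 804 (mod 851)
287^36 ≡ 371 (mod 851)
287^44 ≡ 70 (mod 851)
287^66 ≡ 507 (mod 851)
287^72 ≡ 630 (mod 851)
287^88 ≡ 645 (mod 851)
287^99 ≡ 850 (mod 851)
287^132 ≡ 47 (mod 851)
287^198 ≡ 1 (mod 851) ✓
Hence ord(287) = 198.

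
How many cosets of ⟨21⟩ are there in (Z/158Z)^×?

Since 21 ∈ (Z/158Z)^×, its order divides φ(158) = φ(2)·φ(79) = 1·78 = 78 = 2 · 3 · 13.
Divisors of 78: 1, 2, 3, 6, 13, 26, 39, 78.
Evaluate successive powers at the divisors of 78:
21^1 ≡ 21
21^2 ≡ 125
21^3 ≡ 97
21^6 ≡ 87
21^13 ≡ 1
Thus |⟨21⟩| = ord(21) = 13.
[(Z/158Z)^× : ⟨21⟩] = 78/13 = 6.

6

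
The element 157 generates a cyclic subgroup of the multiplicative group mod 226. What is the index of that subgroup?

The order of 157 must divide φ(226) = φ(2)·φ(113) = 1·112 = 112 = 2^4 · 7.
Divisors of 112: 1, 2, 4, 7, 8, 14, 16, 28, 56, 112.
Test each divisor d:
157^1 ≡ 157 (mod 226)
157^2 ≡ 15 (mod 226)
157^4 ≡ 225 (mod 226)
157^7 ≡ 131 (mod 226)
157^8 ≡ 1 (mod 226) ✓
So ord_226(157) = 8, hence |⟨157⟩| = 8.
Index = |(Z/226Z)^×| / |⟨157⟩| = 112 / 8 = 14.

14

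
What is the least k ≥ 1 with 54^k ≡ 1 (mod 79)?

Since 54 ∈ (Z/79Z)^×, its order divides φ(79) = 79 − 1 = 78 = 2 · 3 · 13.
Divisors of 78: 1, 2, 3, 6, 13, 26, 39, 78.
Test each divisor d:
54^1 ≡ 54 (mod 79)
54^2 ≡ 72 (mod 79)
54^3 ≡ 17 (mod 79)
54^6 ≡ 52 (mod 79)
54^13 ≡ 24 (mod 79)
54^26 ≡ 23 (mod 79)
54^39 ≡ 78 (mod 79)
54^78 ≡ 1 (mod 79) ✓
Hence ord(54) = 78.

78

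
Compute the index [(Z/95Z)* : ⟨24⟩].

ord(24) | φ(95) = φ(5·19) = (5−1)·(19−1) = 4·18 = 72 = 2^3 · 3^2.
Divisors of 72: 1, 2, 3, 4, 6, 8, 9, 12, 18, 24, 36, 72.
Check 24^d mod 95 for each divisor in increasing order:
24^1 ≡ 24 (mod 95)
24^2 ≡ 6 (mod 95)
24^3 ≡ 49 (mod 95)
24^4 ≡ 36 (mod 95)
24^6 ≡ 26 (mod 95)
24^8 ≡ 61 (mod 95)
24^9 ≡ 39 (mod 95)
24^12 ≡ 11 (mod 95)
24^18 ≡ 1 (mod 95) ✓
The order of 24 is 18, so the subgroup it generates has 18 elements.
The index is φ(95) / ord(24) = 72 / 18 = 4.

4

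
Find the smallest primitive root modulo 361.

φ(361) = φ(19^2) = 19·(19−1) = 342 = 2 · 3^2 · 19.
g is a primitive root iff g^(342/q) ≢ 1 (mod 361) for each prime q ∈ {2, 3, 19}.
g = 2: 2^171 ≡ 360; 2^114 ≡ 292; 2^18 ≡ 58 — none is 1, so 2 is a primitive root.
The smallest primitive root modulo 361 is 2.

2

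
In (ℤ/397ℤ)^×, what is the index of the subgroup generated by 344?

Since 344 ∈ (Z/397Z)^×, its order divides φ(397) = 397 − 1 = 396 = 2^2 · 3^2 · 11.
Divisors of 396: 1, 2, 3, 4, 6, 9, 11, 12, 18, 22, 33, 36, 44, 66, 99, 132, 198, 396.
Check 344^d mod 397 for each divisor in increasing order:
344^1 ≡ 344 (mod 397)
344^2 ≡ 30 (mod 397)
344^3 ≡ 395 (mod 397)
344^4 ≡ 106 (mod 397)
344^6 ≡ 4 (mod 397)
344^9 ≡ 389 (mod 397)
344^11 ≡ 157 (mod 397)
344^12 ≡ 16 (mod 397)
344^18 ≡ 64 (mod 397)
344^22 ≡ 35 (mod 397)
344^33 ≡ 334 (mod 397)
344^36 ≡ 126 (mod 397)
344^44 ≡ 34 (mod 397)
344^66 ≡ 396 (mod 397)
344^99 ≡ 63 (mod 397)
344^132 ≡ 1 (mod 397) ✓
The order of 344 is 132, so the subgroup it generates has 132 elements.
[(Z/397Z)^× : ⟨344⟩] = 396/132 = 3.

3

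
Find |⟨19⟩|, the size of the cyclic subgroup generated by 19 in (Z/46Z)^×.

22

Since 19 ∈ (Z/46Z)^×, its order divides φ(46) = φ(2)·φ(23) = 1·22 = 22 = 2 · 11.
Divisors of 22: 1, 2, 11, 22.
Check 19^d mod 46 for each divisor in increasing order:
19^1 ≡ 19
19^2 ≡ 39
19^11 ≡ 45
19^22 ≡ 1
Hence ord(19) = 22.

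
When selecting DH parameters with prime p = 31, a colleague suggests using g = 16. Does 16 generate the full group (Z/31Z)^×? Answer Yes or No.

No

φ(31) = 31 − 1 = 30 = 2 · 3 · 5.
It suffices to check that the order of 16 is not a proper divisor of 30: compute 16^(30/q) for q ∈ {2, 3, 5}.
16^15 ≡ 1 (mod 31)  [q = 2: ≡ 1 ✗]
16^10 ≡ 1 (mod 31)  [q = 3: ≡ 1 ✗]
16^6 ≡ 16 (mod 31)  [q = 5: ≢ 1 ✓]
16^15 ≡ 1 shows ord(16) | 15, strictly less than φ(31); not a primitive root.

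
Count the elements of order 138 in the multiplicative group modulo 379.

0

φ(379) = 379 − 1 = 378 = 2 · 3^3 · 7.
(Z/379Z)^× is cyclic (|G| = 378); a cyclic group of order m has exactly φ(d) elements of each order d | m, and none otherwise.
Here 378 is not a multiple of 138, so there are no elements of order 138.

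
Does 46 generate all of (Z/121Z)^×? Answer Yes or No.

φ(121) = φ(11^2) = 11·(11−1) = 110 = 2 · 5 · 11.
An element g generates (Z/121Z)^× iff g^(110/q) ≢ 1 (mod 121) for each prime q ∈ {2, 5, 11}.
46^55 ≡ 120 (mod 121)  [q = 2: ≢ 1 ✓]
46^22 ≡ 81 (mod 121)  [q = 5: ≢ 1 ✓]
46^10 ≡ 34 (mod 121)  [q = 11: ≢ 1 ✓]
Every test exponent gives a nontrivial residue, hence 46 generates the full group.

Yes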